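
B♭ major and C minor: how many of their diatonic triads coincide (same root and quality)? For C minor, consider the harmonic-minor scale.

1

Diatonic triads of B♭ major: B♭ (I), Cm (ii), Dm (iii), E♭ (IV), F (V), Gm (vi), Adim (vii°).
Diatonic triads of C minor (harmonic minor): Cm (i), Ddim (ii°), E♭aug (III+), Fm (iv), G (V), A♭ (VI), Bdim (vii°).
Matching root and quality in both lists: Cm.
That gives 1 common triad.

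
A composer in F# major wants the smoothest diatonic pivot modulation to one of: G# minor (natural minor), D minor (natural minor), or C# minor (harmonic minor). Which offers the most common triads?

G# minor

Triads of F# major: F# (I), G#m (ii), A#m (iii), B (IV), C# (V), D#m (vi), E#dim (vii°).
G# minor (natural minor) shares 4: F#, G#m, B, D#m.
D minor (natural minor) shares 0: none.
C# minor (harmonic minor) shares 0: none.
The most common triads (4) are shared with G# minor.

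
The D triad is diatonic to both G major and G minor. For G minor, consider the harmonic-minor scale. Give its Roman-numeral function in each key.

The scale of G major is G A B C D E F#; D is degree 5, and the triad built there (D-F#-A) is major, so it is V.
The scale of G minor (harmonic minor) is G A Bb C D Eb F#; D is degree 5, and the triad built there (D-F#-A) is major, so it is V.

V in G major; V in G minor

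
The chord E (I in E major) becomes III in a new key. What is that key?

C# minor

The numeral III denotes a major triad on scale degree 3. With E on degree 3, the tonic of the new key is C#.
Degree 3 carries a major triad in natural-minor keys, so the destination is C# minor.
Check: the diatonic triads of C# minor (natural minor) are C#m (i), D#dim (ii°), E (III), F#m (iv), G#m (v), A (VI), B (VII) — E is indeed III.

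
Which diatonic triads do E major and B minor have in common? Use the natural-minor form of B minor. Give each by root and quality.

F#m, A

Triads in E major: E (I), F#m (ii), G#m (iii), A (IV), B (V), C#m (vi), D#dim (vii°).
Triads in B minor (natural minor): Bm (i), C#dim (ii°), D (III), Em (iv), F#m (v), G (VI), A (VII).
Shared triads with their functions: F#m (ii in E major, v in B minor); A (IV in E major, VII in B minor).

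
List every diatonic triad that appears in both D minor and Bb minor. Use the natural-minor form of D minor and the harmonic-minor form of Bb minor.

Triads in D minor (natural minor): Dm (i), Edim (ii°), F (III), Gm (iv), Am (v), Bb (VI), C (VII).
Triads in Bb minor (harmonic minor): Bbm (i), Cdim (ii°), Dbaug (III+), Ebm (iv), F (V), Gb (VI), Adim (vii°).
Shared triads with their functions: F (III in D minor, V in Bb minor).

F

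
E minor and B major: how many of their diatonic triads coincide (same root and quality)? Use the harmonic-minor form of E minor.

1

Diatonic triads of E minor (harmonic minor): Em (i), F♯dim (ii°), Gaug (III+), Am (iv), B (V), C (VI), D♯dim (vii°).
Diatonic triads of B major: B (I), C♯m (ii), D♯m (iii), E (IV), F♯ (V), G♯m (vi), A♯dim (vii°).
Matching root and quality in both lists: B.
That gives 1 common triad.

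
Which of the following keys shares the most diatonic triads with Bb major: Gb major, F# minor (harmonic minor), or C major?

Triads of Bb major: Bb major (I), C minor (ii), D minor (iii), Eb major (IV), F major (V), G minor (vi), A diminished (vii°).
Gb major shares 0: none.
F# minor (harmonic minor) shares 0: none.
C major shares 2: Dm, F.
The most common triads (2) are shared with C major.

C major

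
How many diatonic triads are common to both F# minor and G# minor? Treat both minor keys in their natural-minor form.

2

Diatonic triads of F# minor (natural minor): F# minor (i), G# diminished (ii°), A major (III), B minor (iv), C# minor (v), D major (VI), E major (VII).
Diatonic triads of G# minor (natural minor): G# minor (i), A# diminished (ii°), B major (III), C# minor (iv), D# minor (v), E major (VI), F# major (VII).
Matching root and quality in both lists: C# minor, E major.
That gives 2 common triads.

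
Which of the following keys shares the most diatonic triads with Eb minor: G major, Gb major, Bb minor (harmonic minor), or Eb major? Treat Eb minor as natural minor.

Triads of Eb minor (natural minor): Eb minor (i), F diminished (ii°), Gb major (III), Ab minor (iv), Bb minor (v), Cb major (VI), Db major (VII).
G major shares 0: none.
Gb major shares 7: Ebm, Fdim, Gb, Abm, Bbm, Cb, Db.
Bb minor (harmonic minor) shares 3: Ebm, Gb, Bbm.
Eb major shares 0: none.
The most common triads (7) are shared with Gb major.

Gb major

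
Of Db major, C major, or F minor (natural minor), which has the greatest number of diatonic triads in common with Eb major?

F minor

Triads of Eb major: Eb major (I), F minor (ii), G minor (iii), Ab major (IV), Bb major (V), C minor (vi), D diminished (vii°).
Db major shares 2: Fm, Ab.
C major shares 0: none.
F minor (natural minor) shares 4: Eb, Fm, Ab, Cm.
The most common triads (4) are shared with F minor.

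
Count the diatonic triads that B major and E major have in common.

Diatonic triads of B major: B (I), C♯m (ii), D♯m (iii), E (IV), F♯ (V), G♯m (vi), A♯dim (vii°).
Diatonic triads of E major: E (I), F♯m (ii), G♯m (iii), A (IV), B (V), C♯m (vi), D♯dim (vii°).
Matching root and quality in both lists: B, C♯m, E, G♯m.
That gives 4 common triads.

4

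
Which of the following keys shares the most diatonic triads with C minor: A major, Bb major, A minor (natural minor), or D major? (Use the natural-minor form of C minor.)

Triads of C minor (natural minor): C minor (i), D diminished (ii°), Eb major (III), F minor (iv), G minor (v), Ab major (VI), Bb major (VII).
A major shares 0: none.
Bb major shares 4: Cm, Eb, Gm, Bb.
A minor (natural minor) shares 0: none.
D major shares 0: none.
The most common triads (4) are shared with Bb major.

Bb major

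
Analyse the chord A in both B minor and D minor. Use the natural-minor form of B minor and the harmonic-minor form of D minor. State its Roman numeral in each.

VII in B minor; V in D minor

The scale of B minor (natural minor) is B C# D E F# G A; A is degree 7, and the triad built there (A-C#-E) is major, so it is VII.
The scale of D minor (harmonic minor) is D E F G A Bb C#; A is degree 5, and the triad built there (A-C#-E) is major, so it is V.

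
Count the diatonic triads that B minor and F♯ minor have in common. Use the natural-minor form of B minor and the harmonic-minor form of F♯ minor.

3

Diatonic triads of B minor (natural minor): Bm (i), C♯dim (ii°), D (III), Em (iv), F♯m (v), G (VI), A (VII).
Diatonic triads of F♯ minor (harmonic minor): F♯m (i), G♯dim (ii°), Aaug (III+), Bm (iv), C♯ (V), D (VI), E♯dim (vii°).
Matching root and quality in both lists: Bm, D, F♯m.
That gives 3 common triads.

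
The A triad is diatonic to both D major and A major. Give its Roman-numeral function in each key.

V in D major; I in A major

The scale of D major is D E F♯ G A B C♯; A is degree 5, and the triad built there (A-C♯-E) is major, so it is V.
The scale of A major is A B C♯ D E F♯ G♯; A is degree 1, and the triad built there (A-C♯-E) is major, so it is I.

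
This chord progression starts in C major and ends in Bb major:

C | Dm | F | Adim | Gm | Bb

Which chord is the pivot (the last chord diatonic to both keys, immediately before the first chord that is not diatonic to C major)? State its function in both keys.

Chords diatonic to C major: C, Dm, Em, F, G, Am, Bdim.
Reading the progression, the first chord not in that set is Adim, so the modulation leaves C major there.
The chord immediately before Adim is F, which is diatonic to both keys: IV in C major and V in Bb major.

F — IV in C major, V in Bb major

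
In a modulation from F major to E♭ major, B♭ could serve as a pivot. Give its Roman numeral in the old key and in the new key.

The scale of F major is F G A B♭ C D E; B♭ is degree 4, and the triad built there (B♭-D-F) is major, so it is IV.
The scale of E♭ major is E♭ F G A♭ B♭ C D; B♭ is degree 5, and the triad built there (B♭-D-F) is major, so it is V.

IV in F major; V in E♭ major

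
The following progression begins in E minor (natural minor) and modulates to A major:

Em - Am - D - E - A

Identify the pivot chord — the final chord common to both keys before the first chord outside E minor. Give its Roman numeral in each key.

D — VII in E minor, IV in A major

Chords diatonic to E minor: Em, F#dim, G, Am, Bm, C, D.
Reading the progression, the first chord not in that set is E, so the modulation leaves E minor there.
The chord immediately before E is D, which is diatonic to both keys: VII in E minor and IV in A major.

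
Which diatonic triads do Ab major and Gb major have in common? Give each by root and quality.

Triads in Ab major: Ab major (I), Bb minor (ii), C minor (iii), Db major (IV), Eb major (V), F minor (vi), G diminished (vii°).
Triads in Gb major: Gb major (I), Ab minor (ii), Bb minor (iii), Cb major (IV), Db major (V), Eb minor (vi), F diminished (vii°).
Shared triads with their functions: Bb minor (ii in Ab major, iii in Gb major); Db major (IV in Ab major, V in Gb major).

Bbm, Db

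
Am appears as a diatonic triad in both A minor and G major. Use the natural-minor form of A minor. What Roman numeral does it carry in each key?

The scale of A minor (natural minor) is A B C D E F G; A is degree 1, and the triad built there (A-C-E) is minor, so it is i.
The scale of G major is G A B C D E F#; A is degree 2, and the triad built there (A-C-E) is minor, so it is ii.

i in A minor; ii in G major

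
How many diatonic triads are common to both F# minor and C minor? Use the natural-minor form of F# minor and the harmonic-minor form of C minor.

0

Diatonic triads of F# minor (natural minor): F#m (i), G#dim (ii°), A (III), Bm (iv), C#m (v), D (VI), E (VII).
Diatonic triads of C minor (harmonic minor): Cm (i), Ddim (ii°), Ebaug (III+), Fm (iv), G (V), Ab (VI), Bdim (vii°).
No triad has the same root and quality in both keys.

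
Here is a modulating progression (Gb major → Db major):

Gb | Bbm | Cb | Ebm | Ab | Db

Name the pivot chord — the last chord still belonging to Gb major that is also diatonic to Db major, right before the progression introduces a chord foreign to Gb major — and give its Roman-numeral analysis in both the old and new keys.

Chords diatonic to Gb major: Gb, Abm, Bbm, Cb, Db, Ebm, Fdim.
Reading the progression, the first chord not in that set is Ab, so the modulation leaves Gb major there.
The chord immediately before Ab is Ebm, which is diatonic to both keys: vi in Gb major and ii in Db major.

Ebm — vi in Gb major, ii in Db major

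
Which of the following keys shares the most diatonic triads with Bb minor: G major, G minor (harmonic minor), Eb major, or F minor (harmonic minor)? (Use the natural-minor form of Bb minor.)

Triads of Bb minor (natural minor): Bb minor (i), C diminished (ii°), Db major (III), Eb minor (iv), F minor (v), Gb major (VI), Ab major (VII).
G major shares 0: none.
G minor (harmonic minor) shares 0: none.
Eb major shares 2: Fm, Ab.
F minor (harmonic minor) shares 3: Bbm, Db, Fm.
The most common triads (3) are shared with F minor.

F minor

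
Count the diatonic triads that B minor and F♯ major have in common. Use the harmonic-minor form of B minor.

1

Diatonic triads of B minor (harmonic minor): B minor (i), C♯ diminished (ii°), D augmented (III+), E minor (iv), F♯ major (V), G major (VI), A♯ diminished (vii°).
Diatonic triads of F♯ major: F♯ major (I), G♯ minor (ii), A♯ minor (iii), B major (IV), C♯ major (V), D♯ minor (vi), E♯ diminished (vii°).
Matching root and quality in both lists: F♯ major.
That gives 1 common triad.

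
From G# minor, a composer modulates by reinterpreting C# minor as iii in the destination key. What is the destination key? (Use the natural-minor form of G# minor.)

A major

The numeral iii denotes a minor triad on scale degree 3. With C# on degree 3, the tonic of the new key is A.
Degree 3 carries a minor triad in major keys, so the destination is A major.
Check: the diatonic triads of A major are A (I), Bm (ii), C#m (iii), D (IV), E (V), F#m (vi), G#dim (vii°) — C# minor is indeed iii.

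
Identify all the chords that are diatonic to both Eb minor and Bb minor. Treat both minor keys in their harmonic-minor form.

Ebm

Triads in Eb minor (harmonic minor): Ebm (i), Fdim (ii°), Gbaug (III+), Abm (iv), Bb (V), Cb (VI), Ddim (vii°).
Triads in Bb minor (harmonic minor): Bbm (i), Cdim (ii°), Dbaug (III+), Ebm (iv), F (V), Gb (VI), Adim (vii°).
Shared triads with their functions: Ebm (i in Eb minor, iv in Bb minor).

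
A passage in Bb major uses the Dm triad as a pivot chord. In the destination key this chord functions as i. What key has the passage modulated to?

D minor

The numeral i denotes a minor triad on scale degree 1. With D on degree 1, the tonic of the new key is D.
Degree 1 carries a minor triad in minor keys, so the destination is D minor.
Check: the diatonic triads of D minor (natural minor) are Dm (i), Edim (ii°), F (III), Gm (iv), Am (v), Bb (VI), C (VII) — Dm is indeed i.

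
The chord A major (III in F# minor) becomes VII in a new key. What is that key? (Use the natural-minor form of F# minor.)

The numeral VII denotes a major triad on scale degree 7. With A on degree 7, the tonic of the new key is B.
Degree 7 carries a major triad in natural-minor keys, so the destination is B minor.
Check: the diatonic triads of B minor (natural minor) are Bm (i), C#dim (ii°), D (III), Em (iv), F#m (v), G (VI), A (VII) — A major is indeed VII.

B minor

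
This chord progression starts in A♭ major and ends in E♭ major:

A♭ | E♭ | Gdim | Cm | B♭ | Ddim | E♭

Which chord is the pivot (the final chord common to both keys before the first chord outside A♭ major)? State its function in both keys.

Cm — iii in A♭ major, vi in E♭ major

Chords diatonic to A♭ major: A♭, B♭m, Cm, D♭, E♭, Fm, Gdim.
Reading the progression, the first chord not in that set is B♭, so the modulation leaves A♭ major there.
The chord immediately before B♭ is Cm, which is diatonic to both keys: iii in A♭ major and vi in E♭ major.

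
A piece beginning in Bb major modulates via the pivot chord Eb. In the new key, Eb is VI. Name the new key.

The numeral VI denotes a major triad on scale degree 6. With Eb on degree 6, the tonic of the new key is G.
Degree 6 carries a major triad in minor keys, so the destination is G minor.
Check: the diatonic triads of G minor (natural minor) are Gm (i), Adim (ii°), Bb (III), Cm (iv), Dm (v), Eb (VI), F (VII) — Eb is indeed VI.

G minor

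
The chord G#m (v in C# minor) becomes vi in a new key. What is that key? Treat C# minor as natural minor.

The numeral vi denotes a minor triad on scale degree 6. With G# on degree 6, the tonic of the new key is B.
Degree 6 carries a minor triad in major keys, so the destination is B major.
Check: the diatonic triads of B major are B (I), C#m (ii), D#m (iii), E (IV), F# (V), G#m (vi), A#dim (vii°) — G#m is indeed vi.

B major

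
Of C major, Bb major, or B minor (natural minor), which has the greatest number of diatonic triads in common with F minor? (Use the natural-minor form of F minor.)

Triads of F minor (natural minor): Fm (i), Gdim (ii°), Ab (III), Bbm (iv), Cm (v), Db (VI), Eb (VII).
C major shares 0: none.
Bb major shares 2: Cm, Eb.
B minor (natural minor) shares 0: none.
The most common triads (2) are shared with Bb major.

Bb major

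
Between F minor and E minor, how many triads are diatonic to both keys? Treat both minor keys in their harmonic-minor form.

Diatonic triads of F minor (harmonic minor): F minor (i), G diminished (ii°), Ab augmented (III+), Bb minor (iv), C major (V), Db major (VI), E diminished (vii°).
Diatonic triads of E minor (harmonic minor): E minor (i), F# diminished (ii°), G augmented (III+), A minor (iv), B major (V), C major (VI), D# diminished (vii°).
Matching root and quality in both lists: C major.
That gives 1 common triad.

1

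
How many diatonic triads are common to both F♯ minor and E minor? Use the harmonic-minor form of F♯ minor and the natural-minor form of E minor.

Diatonic triads of F♯ minor (harmonic minor): F♯m (i), G♯dim (ii°), Aaug (III+), Bm (iv), C♯ (V), D (VI), E♯dim (vii°).
Diatonic triads of E minor (natural minor): Em (i), F♯dim (ii°), G (III), Am (iv), Bm (v), C (VI), D (VII).
Matching root and quality in both lists: Bm, D.
That gives 2 common triads.

2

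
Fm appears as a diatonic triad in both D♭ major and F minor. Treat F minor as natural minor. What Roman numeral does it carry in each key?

The scale of D♭ major is D♭ E♭ F G♭ A♭ B♭ C; F is degree 3, and the triad built there (F-A♭-C) is minor, so it is iii.
The scale of F minor (natural minor) is F G A♭ B♭ C D♭ E♭; F is degree 1, and the triad built there (F-A♭-C) is minor, so it is i.

iii in D♭ major; i in F minor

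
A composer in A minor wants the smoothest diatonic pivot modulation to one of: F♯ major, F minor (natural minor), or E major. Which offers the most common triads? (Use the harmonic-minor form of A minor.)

E major

Triads of A minor (harmonic minor): Am (i), Bdim (ii°), Caug (III+), Dm (iv), E (V), F (VI), G♯dim (vii°).
F♯ major shares 0: none.
F minor (natural minor) shares 0: none.
E major shares 1: E.
The most common triads (1) are shared with E major.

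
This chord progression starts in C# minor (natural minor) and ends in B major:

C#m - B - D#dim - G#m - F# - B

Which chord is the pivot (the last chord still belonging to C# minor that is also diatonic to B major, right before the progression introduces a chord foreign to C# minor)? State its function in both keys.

G#m — v in C# minor, vi in B major

Chords diatonic to C# minor: C#m, D#dim, E, F#m, G#m, A, B.
Reading the progression, the first chord not in that set is F#, so the modulation leaves C# minor there.
The chord immediately before F# is G#m, which is diatonic to both keys: v in C# minor and vi in B major.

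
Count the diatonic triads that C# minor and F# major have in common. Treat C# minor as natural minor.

Diatonic triads of C# minor (natural minor): C#m (i), D#dim (ii°), E (III), F#m (iv), G#m (v), A (VI), B (VII).
Diatonic triads of F# major: F# (I), G#m (ii), A#m (iii), B (IV), C# (V), D#m (vi), E#dim (vii°).
Matching root and quality in both lists: G#m, B.
That gives 2 common triads.

2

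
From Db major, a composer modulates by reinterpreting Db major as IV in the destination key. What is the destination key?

Ab major

The numeral IV denotes a major triad on scale degree 4. With Db on degree 4, the tonic of the new key is Ab.
Degree 4 carries a major triad in major keys, so the destination is Ab major.
Check: the diatonic triads of Ab major are Ab (I), Bbm (ii), Cm (iii), Db (IV), Eb (V), Fm (vi), Gdim (vii°) — Db major is indeed IV.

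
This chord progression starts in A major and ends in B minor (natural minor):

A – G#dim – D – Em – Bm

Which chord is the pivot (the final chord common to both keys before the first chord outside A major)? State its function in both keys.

D — IV in A major, III in B minor

Chords diatonic to A major: A, Bm, C#m, D, E, F#m, G#dim.
Reading the progression, the first chord not in that set is Em, so the modulation leaves A major there.
The chord immediately before Em is D, which is diatonic to both keys: IV in A major and III in B minor.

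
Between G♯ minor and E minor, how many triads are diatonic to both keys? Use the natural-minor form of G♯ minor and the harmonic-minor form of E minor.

1

Diatonic triads of G♯ minor (natural minor): G♯m (i), A♯dim (ii°), B (III), C♯m (iv), D♯m (v), E (VI), F♯ (VII).
Diatonic triads of E minor (harmonic minor): Em (i), F♯dim (ii°), Gaug (III+), Am (iv), B (V), C (VI), D♯dim (vii°).
Matching root and quality in both lists: B.
That gives 1 common triad.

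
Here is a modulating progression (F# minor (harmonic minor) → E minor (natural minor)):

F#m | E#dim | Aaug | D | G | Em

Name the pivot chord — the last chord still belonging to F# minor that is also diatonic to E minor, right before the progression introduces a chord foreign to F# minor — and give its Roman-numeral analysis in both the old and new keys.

Chords diatonic to F# minor: F#m, G#dim, Aaug, Bm, C#, D, E#dim.
Reading the progression, the first chord not in that set is G, so the modulation leaves F# minor there.
The chord immediately before G is D, which is diatonic to both keys: VI in F# minor and VII in E minor.

D — VI in F# minor, VII in E minor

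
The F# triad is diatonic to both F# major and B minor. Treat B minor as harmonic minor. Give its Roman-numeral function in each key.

The scale of F# major is F# G# A# B C# D# E#; F# is degree 1, and the triad built there (F#-A#-C#) is major, so it is I.
The scale of B minor (harmonic minor) is B C# D E F# G A#; F# is degree 5, and the triad built there (F#-A#-C#) is major, so it is V.

I in F# major; V in B minor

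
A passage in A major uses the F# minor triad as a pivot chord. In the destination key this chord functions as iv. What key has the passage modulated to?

C# minor

The numeral iv denotes a minor triad on scale degree 4. With F# on degree 4, the tonic of the new key is C#.
Degree 4 carries a minor triad in minor keys, so the destination is C# minor.
Check: the diatonic triads of C# minor (natural minor) are C#m (i), D#dim (ii°), E (III), F#m (iv), G#m (v), A (VI), B (VII) — F# minor is indeed iv.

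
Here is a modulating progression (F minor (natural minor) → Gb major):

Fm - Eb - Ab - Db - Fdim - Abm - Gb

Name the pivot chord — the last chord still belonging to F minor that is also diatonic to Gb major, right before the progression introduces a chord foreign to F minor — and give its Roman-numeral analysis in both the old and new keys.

Db — VI in F minor, V in Gb major

Chords diatonic to F minor: Fm, Gdim, Ab, Bbm, Cm, Db, Eb.
Reading the progression, the first chord not in that set is Fdim, so the modulation leaves F minor there.
The chord immediately before Fdim is Db, which is diatonic to both keys: VI in F minor and V in Gb major.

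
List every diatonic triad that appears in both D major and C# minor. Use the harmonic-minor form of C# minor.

F#m, A

Triads in D major: D (I), Em (ii), F#m (iii), G (IV), A (V), Bm (vi), C#dim (vii°).
Triads in C# minor (harmonic minor): C#m (i), D#dim (ii°), Eaug (III+), F#m (iv), G# (V), A (VI), B#dim (vii°).
Shared triads with their functions: F#m (iii in D major, iv in C# minor); A (V in D major, VI in C# minor).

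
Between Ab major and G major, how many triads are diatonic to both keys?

0

Diatonic triads of Ab major: Ab (I), Bbm (ii), Cm (iii), Db (IV), Eb (V), Fm (vi), Gdim (vii°).
Diatonic triads of G major: G (I), Am (ii), Bm (iii), C (IV), D (V), Em (vi), F#dim (vii°).
No triad has the same root and quality in both keys.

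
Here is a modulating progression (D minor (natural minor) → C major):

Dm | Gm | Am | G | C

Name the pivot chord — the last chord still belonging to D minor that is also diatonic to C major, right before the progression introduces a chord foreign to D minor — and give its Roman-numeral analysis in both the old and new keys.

Chords diatonic to D minor: Dm, Edim, F, Gm, Am, B♭, C.
Reading the progression, the first chord not in that set is G, so the modulation leaves D minor there.
The chord immediately before G is Am, which is diatonic to both keys: v in D minor and vi in C major.

Am — v in D minor, vi in C major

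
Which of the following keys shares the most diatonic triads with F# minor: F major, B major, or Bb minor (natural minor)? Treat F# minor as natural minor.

B major

Triads of F# minor (natural minor): F# minor (i), G# diminished (ii°), A major (III), B minor (iv), C# minor (v), D major (VI), E major (VII).
F major shares 0: none.
B major shares 2: C#m, E.
Bb minor (natural minor) shares 0: none.
The most common triads (2) are shared with B major.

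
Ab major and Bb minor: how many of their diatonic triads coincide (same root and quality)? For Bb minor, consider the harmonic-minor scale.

Diatonic triads of Ab major: Ab (I), Bbm (ii), Cm (iii), Db (IV), Eb (V), Fm (vi), Gdim (vii°).
Diatonic triads of Bb minor (harmonic minor): Bbm (i), Cdim (ii°), Dbaug (III+), Ebm (iv), F (V), Gb (VI), Adim (vii°).
Matching root and quality in both lists: Bbm.
That gives 1 common triad.

1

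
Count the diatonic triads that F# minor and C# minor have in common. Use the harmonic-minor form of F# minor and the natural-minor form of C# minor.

1

Diatonic triads of F# minor (harmonic minor): F# minor (i), G# diminished (ii°), A augmented (III+), B minor (iv), C# major (V), D major (VI), E# diminished (vii°).
Diatonic triads of C# minor (natural minor): C# minor (i), D# diminished (ii°), E major (III), F# minor (iv), G# minor (v), A major (VI), B major (VII).
Matching root and quality in both lists: F# minor.
That gives 1 common triad.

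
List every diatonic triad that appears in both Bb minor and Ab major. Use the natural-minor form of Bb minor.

Bbm, Db, Fm, Ab

Triads in Bb minor (natural minor): Bb minor (i), C diminished (ii°), Db major (III), Eb minor (iv), F minor (v), Gb major (VI), Ab major (VII).
Triads in Ab major: Ab major (I), Bb minor (ii), C minor (iii), Db major (IV), Eb major (V), F minor (vi), G diminished (vii°).
Shared triads with their functions: Bb minor (i in Bb minor, ii in Ab major); Db major (III in Bb minor, IV in Ab major); F minor (v in Bb minor, vi in Ab major); Ab major (VII in Bb minor, I in Ab major).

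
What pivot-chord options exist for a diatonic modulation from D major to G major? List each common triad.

Triads in D major: D (I), Em (ii), F#m (iii), G (IV), A (V), Bm (vi), C#dim (vii°).
Triads in G major: G (I), Am (ii), Bm (iii), C (IV), D (V), Em (vi), F#dim (vii°).
Shared triads with their functions: D (I in D major, V in G major); Em (ii in D major, vi in G major); G (IV in D major, I in G major); Bm (vi in D major, iii in G major).

D, Em, G, Bm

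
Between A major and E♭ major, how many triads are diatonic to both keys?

0

Diatonic triads of A major: A (I), Bm (ii), C♯m (iii), D (IV), E (V), F♯m (vi), G♯dim (vii°).
Diatonic triads of E♭ major: E♭ (I), Fm (ii), Gm (iii), A♭ (IV), B♭ (V), Cm (vi), Ddim (vii°).
No triad has the same root and quality in both keys.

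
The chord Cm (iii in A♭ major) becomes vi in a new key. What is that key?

The numeral vi denotes a minor triad on scale degree 6. With C on degree 6, the tonic of the new key is E♭.
Degree 6 carries a minor triad in major keys, so the destination is E♭ major.
Check: the diatonic triads of E♭ major are E♭ (I), Fm (ii), Gm (iii), A♭ (IV), B♭ (V), Cm (vi), Ddim (vii°) — Cm is indeed vi.

E♭ major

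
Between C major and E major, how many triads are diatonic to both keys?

Diatonic triads of C major: C major (I), D minor (ii), E minor (iii), F major (IV), G major (V), A minor (vi), B diminished (vii°).
Diatonic triads of E major: E major (I), F# minor (ii), G# minor (iii), A major (IV), B major (V), C# minor (vi), D# diminished (vii°).
No triad has the same root and quality in both keys.

0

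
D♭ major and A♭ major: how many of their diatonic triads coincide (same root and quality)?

4

Diatonic triads of D♭ major: D♭ (I), E♭m (ii), Fm (iii), G♭ (IV), A♭ (V), B♭m (vi), Cdim (vii°).
Diatonic triads of A♭ major: A♭ (I), B♭m (ii), Cm (iii), D♭ (IV), E♭ (V), Fm (vi), Gdim (vii°).
Matching root and quality in both lists: D♭, Fm, A♭, B♭m.
That gives 4 common triads.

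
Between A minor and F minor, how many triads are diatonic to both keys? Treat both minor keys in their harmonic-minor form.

Diatonic triads of A minor (harmonic minor): Am (i), Bdim (ii°), Caug (III+), Dm (iv), E (V), F (VI), G#dim (vii°).
Diatonic triads of F minor (harmonic minor): Fm (i), Gdim (ii°), Abaug (III+), Bbm (iv), C (V), Db (VI), Edim (vii°).
No triad has the same root and quality in both keys.

0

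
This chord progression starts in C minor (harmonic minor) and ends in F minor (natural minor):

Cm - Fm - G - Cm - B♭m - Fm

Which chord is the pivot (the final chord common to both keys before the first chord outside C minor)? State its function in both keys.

Cm — i in C minor, v in F minor

Chords diatonic to C minor: Cm, Ddim, E♭aug, Fm, G, A♭, Bdim.
Reading the progression, the first chord not in that set is B♭m, so the modulation leaves C minor there.
The chord immediately before B♭m is Cm, which is diatonic to both keys: i in C minor and v in F minor.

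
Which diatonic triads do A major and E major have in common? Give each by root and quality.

A, C#m, E, F#m

Triads in A major: A (I), Bm (ii), C#m (iii), D (IV), E (V), F#m (vi), G#dim (vii°).
Triads in E major: E (I), F#m (ii), G#m (iii), A (IV), B (V), C#m (vi), D#dim (vii°).
Shared triads with their functions: A (I in A major, IV in E major); C#m (iii in A major, vi in E major); E (V in A major, I in E major); F#m (vi in A major, ii in E major).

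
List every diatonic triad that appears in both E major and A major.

E, F♯m, A, C♯m

Triads in E major: E (I), F♯m (ii), G♯m (iii), A (IV), B (V), C♯m (vi), D♯dim (vii°).
Triads in A major: A (I), Bm (ii), C♯m (iii), D (IV), E (V), F♯m (vi), G♯dim (vii°).
Shared triads with their functions: E (I in E major, V in A major); F♯m (ii in E major, vi in A major); A (IV in E major, I in A major); C♯m (vi in E major, iii in A major).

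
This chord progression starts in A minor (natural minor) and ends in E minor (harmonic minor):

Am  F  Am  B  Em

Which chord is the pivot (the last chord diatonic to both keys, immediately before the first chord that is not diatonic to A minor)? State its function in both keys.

Am — i in A minor, iv in E minor

Chords diatonic to A minor: Am, Bdim, C, Dm, Em, F, G.
Reading the progression, the first chord not in that set is B, so the modulation leaves A minor there.
The chord immediately before B is Am, which is diatonic to both keys: i in A minor and iv in E minor.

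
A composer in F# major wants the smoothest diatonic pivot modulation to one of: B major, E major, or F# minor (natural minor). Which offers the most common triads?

Triads of F# major: F# (I), G#m (ii), A#m (iii), B (IV), C# (V), D#m (vi), E#dim (vii°).
B major shares 4: F#, G#m, B, D#m.
E major shares 2: G#m, B.
F# minor (natural minor) shares 0: none.
The most common triads (4) are shared with B major.

B major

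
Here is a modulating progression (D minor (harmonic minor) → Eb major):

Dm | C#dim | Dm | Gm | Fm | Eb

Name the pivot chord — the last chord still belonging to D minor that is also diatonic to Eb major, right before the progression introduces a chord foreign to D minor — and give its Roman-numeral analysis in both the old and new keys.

Chords diatonic to D minor: Dm, Edim, Faug, Gm, A, Bb, C#dim.
Reading the progression, the first chord not in that set is Fm, so the modulation leaves D minor there.
The chord immediately before Fm is Gm, which is diatonic to both keys: iv in D minor and iii in Eb major.

Gm — iv in D minor, iii in Eb major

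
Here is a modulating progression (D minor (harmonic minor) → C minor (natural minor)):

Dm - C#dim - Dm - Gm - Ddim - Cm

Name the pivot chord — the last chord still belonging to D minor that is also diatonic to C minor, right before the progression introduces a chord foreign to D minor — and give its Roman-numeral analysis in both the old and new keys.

Chords diatonic to D minor: Dm, Edim, Faug, Gm, A, Bb, C#dim.
Reading the progression, the first chord not in that set is Ddim, so the modulation leaves D minor there.
The chord immediately before Ddim is Gm, which is diatonic to both keys: iv in D minor and v in C minor.

Gm — iv in D minor, v in C minor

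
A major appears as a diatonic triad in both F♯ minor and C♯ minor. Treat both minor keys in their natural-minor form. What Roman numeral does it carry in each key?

III in F♯ minor; VI in C♯ minor

The scale of F♯ minor (natural minor) is F♯ G♯ A B C♯ D E; A is degree 3, and the triad built there (A-C♯-E) is major, so it is III.
The scale of C♯ minor (natural minor) is C♯ D♯ E F♯ G♯ A B; A is degree 6, and the triad built there (A-C♯-E) is major, so it is VI.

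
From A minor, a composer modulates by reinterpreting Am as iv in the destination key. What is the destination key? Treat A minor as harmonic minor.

E minor

The numeral iv denotes a minor triad on scale degree 4. With A on degree 4, the tonic of the new key is E.
Degree 4 carries a minor triad in minor keys, so the destination is E minor.
Check: the diatonic triads of E minor (natural minor) are Em (i), F#dim (ii°), G (III), Am (iv), Bm (v), C (VI), D (VII) — Am is indeed iv.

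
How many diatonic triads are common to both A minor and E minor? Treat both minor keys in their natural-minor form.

Diatonic triads of A minor (natural minor): Am (i), Bdim (ii°), C (III), Dm (iv), Em (v), F (VI), G (VII).
Diatonic triads of E minor (natural minor): Em (i), F#dim (ii°), G (III), Am (iv), Bm (v), C (VI), D (VII).
Matching root and quality in both lists: Am, C, Em, G.
That gives 4 common triads.

4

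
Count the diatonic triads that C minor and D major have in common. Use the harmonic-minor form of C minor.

Diatonic triads of C minor (harmonic minor): Cm (i), Ddim (ii°), E♭aug (III+), Fm (iv), G (V), A♭ (VI), Bdim (vii°).
Diatonic triads of D major: D (I), Em (ii), F♯m (iii), G (IV), A (V), Bm (vi), C♯dim (vii°).
Matching root and quality in both lists: G.
That gives 1 common triad.

1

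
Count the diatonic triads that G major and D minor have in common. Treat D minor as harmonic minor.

0

Diatonic triads of G major: G major (I), A minor (ii), B minor (iii), C major (IV), D major (V), E minor (vi), F♯ diminished (vii°).
Diatonic triads of D minor (harmonic minor): D minor (i), E diminished (ii°), F augmented (III+), G minor (iv), A major (V), B♭ major (VI), C♯ diminished (vii°).
No triad has the same root and quality in both keys.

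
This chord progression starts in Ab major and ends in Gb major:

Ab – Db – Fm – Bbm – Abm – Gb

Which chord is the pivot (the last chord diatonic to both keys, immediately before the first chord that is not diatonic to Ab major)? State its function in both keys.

Chords diatonic to Ab major: Ab, Bbm, Cm, Db, Eb, Fm, Gdim.
Reading the progression, the first chord not in that set is Abm, so the modulation leaves Ab major there.
The chord immediately before Abm is Bbm, which is diatonic to both keys: ii in Ab major and iii in Gb major.

Bbm — ii in Ab major, iii in Gb major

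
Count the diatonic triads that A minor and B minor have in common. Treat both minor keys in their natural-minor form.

Diatonic triads of A minor (natural minor): Am (i), Bdim (ii°), C (III), Dm (iv), Em (v), F (VI), G (VII).
Diatonic triads of B minor (natural minor): Bm (i), C#dim (ii°), D (III), Em (iv), F#m (v), G (VI), A (VII).
Matching root and quality in both lists: Em, G.
That gives 2 common triads.

2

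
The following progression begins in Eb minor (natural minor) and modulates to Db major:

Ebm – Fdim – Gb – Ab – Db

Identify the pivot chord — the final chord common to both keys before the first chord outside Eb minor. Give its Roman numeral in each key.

Chords diatonic to Eb minor: Ebm, Fdim, Gb, Abm, Bbm, Cb, Db.
Reading the progression, the first chord not in that set is Ab, so the modulation leaves Eb minor there.
The chord immediately before Ab is Gb, which is diatonic to both keys: III in Eb minor and IV in Db major.

Gb — III in Eb minor, IV in Db major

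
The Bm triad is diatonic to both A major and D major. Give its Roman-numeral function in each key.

The scale of A major is A B C# D E F# G#; B is degree 2, and the triad built there (B-D-F#) is minor, so it is ii.
The scale of D major is D E F# G A B C#; B is degree 6, and the triad built there (B-D-F#) is minor, so it is vi.

ii in A major; vi in D major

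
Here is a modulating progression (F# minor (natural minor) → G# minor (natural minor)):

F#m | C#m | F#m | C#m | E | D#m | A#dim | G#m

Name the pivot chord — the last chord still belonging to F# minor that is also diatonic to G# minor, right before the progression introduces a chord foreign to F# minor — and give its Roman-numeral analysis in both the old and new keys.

Chords diatonic to F# minor: F#m, G#dim, A, Bm, C#m, D, E.
Reading the progression, the first chord not in that set is D#m, so the modulation leaves F# minor there.
The chord immediately before D#m is E, which is diatonic to both keys: VII in F# minor and VI in G# minor.

E — VII in F# minor, VI in G# minor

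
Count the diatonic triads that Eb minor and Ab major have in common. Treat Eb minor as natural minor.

Diatonic triads of Eb minor (natural minor): Ebm (i), Fdim (ii°), Gb (III), Abm (iv), Bbm (v), Cb (VI), Db (VII).
Diatonic triads of Ab major: Ab (I), Bbm (ii), Cm (iii), Db (IV), Eb (V), Fm (vi), Gdim (vii°).
Matching root and quality in both lists: Bbm, Db.
That gives 2 common triads.

2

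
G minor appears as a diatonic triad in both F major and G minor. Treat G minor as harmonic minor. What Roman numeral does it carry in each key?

The scale of F major is F G A B♭ C D E; G is degree 2, and the triad built there (G-B♭-D) is minor, so it is ii.
The scale of G minor (harmonic minor) is G A B♭ C D E♭ F♯; G is degree 1, and the triad built there (G-B♭-D) is minor, so it is i.

ii in F major; i in G minor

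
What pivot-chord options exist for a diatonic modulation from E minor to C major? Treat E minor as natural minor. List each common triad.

Triads in E minor (natural minor): Em (i), F#dim (ii°), G (III), Am (iv), Bm (v), C (VI), D (VII).
Triads in C major: C (I), Dm (ii), Em (iii), F (IV), G (V), Am (vi), Bdim (vii°).
Shared triads with their functions: Em (i in E minor, iii in C major); G (III in E minor, V in C major); Am (iv in E minor, vi in C major); C (VI in E minor, I in C major).

Em, G, Am, C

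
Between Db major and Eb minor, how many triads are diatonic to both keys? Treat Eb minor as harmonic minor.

Diatonic triads of Db major: Db (I), Ebm (ii), Fm (iii), Gb (IV), Ab (V), Bbm (vi), Cdim (vii°).
Diatonic triads of Eb minor (harmonic minor): Ebm (i), Fdim (ii°), Gbaug (III+), Abm (iv), Bb (V), Cb (VI), Ddim (vii°).
Matching root and quality in both lists: Ebm.
That gives 1 common triad.

1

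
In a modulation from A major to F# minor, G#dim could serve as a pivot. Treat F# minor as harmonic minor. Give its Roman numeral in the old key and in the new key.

vii° in A major; ii° in F# minor

The scale of A major is A B C# D E F# G#; G# is degree 7, and the triad built there (G#-B-D) is diminished, so it is vii°.
The scale of F# minor (harmonic minor) is F# G# A B C# D E#; G# is degree 2, and the triad built there (G#-B-D) is diminished, so it is ii°.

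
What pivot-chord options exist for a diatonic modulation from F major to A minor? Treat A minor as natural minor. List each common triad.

Triads in F major: F (I), Gm (ii), Am (iii), B♭ (IV), C (V), Dm (vi), Edim (vii°).
Triads in A minor (natural minor): Am (i), Bdim (ii°), C (III), Dm (iv), Em (v), F (VI), G (VII).
Shared triads with their functions: F (I in F major, VI in A minor); Am (iii in F major, i in A minor); C (V in F major, III in A minor); Dm (vi in F major, iv in A minor).

F, Am, C, Dm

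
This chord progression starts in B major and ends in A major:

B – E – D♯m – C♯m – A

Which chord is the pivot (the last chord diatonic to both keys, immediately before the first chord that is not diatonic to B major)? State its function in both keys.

Chords diatonic to B major: B, C♯m, D♯m, E, F♯, G♯m, A♯dim.
Reading the progression, the first chord not in that set is A, so the modulation leaves B major there.
The chord immediately before A is C♯m, which is diatonic to both keys: ii in B major and iii in A major.

C♯m — ii in B major, iii in A major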